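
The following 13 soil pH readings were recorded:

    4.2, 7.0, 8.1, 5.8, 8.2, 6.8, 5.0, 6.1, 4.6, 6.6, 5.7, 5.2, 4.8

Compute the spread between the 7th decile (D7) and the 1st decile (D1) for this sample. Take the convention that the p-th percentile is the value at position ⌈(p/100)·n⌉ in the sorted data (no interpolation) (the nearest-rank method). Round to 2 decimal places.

2.20

Sorted: 4.2, 4.6, 4.8, 5.0, 5.2, 5.7, 5.8, 6.1, 6.6, 6.8, 7.0, 8.1, 8.2.
n = 13.
P10: rank ⌈10/100·13⌉ = 2 → 4.6.
P70: rank ⌈70/100·13⌉ = 10 → 6.8.
Difference: 6.8 − 4.6 = 2.2.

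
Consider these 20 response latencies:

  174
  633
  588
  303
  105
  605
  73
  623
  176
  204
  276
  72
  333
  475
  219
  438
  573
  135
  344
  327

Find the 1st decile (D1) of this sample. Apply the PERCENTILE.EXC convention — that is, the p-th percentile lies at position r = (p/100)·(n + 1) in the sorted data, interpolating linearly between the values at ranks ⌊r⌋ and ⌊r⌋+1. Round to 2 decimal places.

Sorted: 72, 73, 105, 135, 174, 176, 204, 219, 276, 303, 327, 333, 344, 438, 475, 573, 588, 605, 623, 633.
n = 20.
r = (10/100)·(20 + 1) = 2.1.
Rank 2 is 73 and rank 3 is 105.
Interpolate: 73 + 0.1·(105 − 73) = 73 + 0.1·32 = 76.2.

76.20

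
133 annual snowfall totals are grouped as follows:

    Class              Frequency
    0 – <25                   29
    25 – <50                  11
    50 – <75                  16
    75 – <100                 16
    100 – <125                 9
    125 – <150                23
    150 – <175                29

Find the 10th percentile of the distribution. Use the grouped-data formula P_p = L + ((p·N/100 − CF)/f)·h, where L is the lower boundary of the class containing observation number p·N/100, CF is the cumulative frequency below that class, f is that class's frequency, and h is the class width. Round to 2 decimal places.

11.47

N = 133; target position k = 10/100 · 133 = 13.3.
Cumulative frequencies: 29, 40, 56, 72, 81, 104, 133.
Observation 13.3 falls in the class 0 – <25.
L = 0, CF = 0, f = 29, h = 25.
P10 = 0 + ((13.3 − 0)/29)·25 = 0 + 11.4655 = 11.4655.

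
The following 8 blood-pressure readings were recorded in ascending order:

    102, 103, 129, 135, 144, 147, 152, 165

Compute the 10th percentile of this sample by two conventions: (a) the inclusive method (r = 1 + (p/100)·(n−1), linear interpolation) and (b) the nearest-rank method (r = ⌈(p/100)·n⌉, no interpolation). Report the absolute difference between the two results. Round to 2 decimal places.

n = 8.
(a) r = 1.7; between ranks 1 (102) and 2 (103): 102.7.
(b) the nearest-rank method: rank 1 → 102.
|102.7 − 102| = 0.7.

0.70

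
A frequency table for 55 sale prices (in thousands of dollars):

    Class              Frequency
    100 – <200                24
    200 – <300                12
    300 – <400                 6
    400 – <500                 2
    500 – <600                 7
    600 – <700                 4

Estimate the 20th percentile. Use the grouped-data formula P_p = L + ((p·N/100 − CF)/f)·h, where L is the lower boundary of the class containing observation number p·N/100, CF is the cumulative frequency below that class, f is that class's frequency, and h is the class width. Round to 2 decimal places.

145.83

N = 55; target position k = 20/100 · 55 = 11.
Cumulative frequencies: 24, 36, 42, 44, 51, 55.
Observation 11 falls in the class 100 – <200.
L = 100, CF = 0, f = 24, h = 100.
P20 = 100 + ((11 − 0)/24)·100 = 100 + 45.8333 = 145.833.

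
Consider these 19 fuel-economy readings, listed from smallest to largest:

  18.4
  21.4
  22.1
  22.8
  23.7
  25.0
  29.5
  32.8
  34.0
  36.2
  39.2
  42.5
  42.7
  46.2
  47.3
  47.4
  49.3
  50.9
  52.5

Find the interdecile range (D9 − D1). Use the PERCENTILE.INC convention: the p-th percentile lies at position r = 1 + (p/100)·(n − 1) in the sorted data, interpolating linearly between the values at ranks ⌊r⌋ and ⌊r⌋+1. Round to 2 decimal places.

n = 19.
P10: r = 2.8; ranks 2–3 are 21.4, 22.1; interpolating gives 21.96.
P90: r = 17.2; ranks 17–18 are 49.3, 50.9; interpolating gives 49.62.
Difference: 49.62 − 21.96 = 27.66.

27.66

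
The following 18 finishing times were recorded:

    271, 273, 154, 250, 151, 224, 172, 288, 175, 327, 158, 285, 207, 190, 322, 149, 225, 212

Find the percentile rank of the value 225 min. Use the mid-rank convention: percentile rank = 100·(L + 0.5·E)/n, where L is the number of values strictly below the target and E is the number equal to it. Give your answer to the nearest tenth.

58.3

Sorted: 149, 151, 154, 158, 172, 175, 190, 207, 212, 224, 225, 250, 271, 273, 285, 288, 322, 327.
Count below 225: L = 10; count equal: E = 1; n = 18.
Percentile rank = 100·(10 + 0.5·1)/18 = 100·10.5/18 = 58.33.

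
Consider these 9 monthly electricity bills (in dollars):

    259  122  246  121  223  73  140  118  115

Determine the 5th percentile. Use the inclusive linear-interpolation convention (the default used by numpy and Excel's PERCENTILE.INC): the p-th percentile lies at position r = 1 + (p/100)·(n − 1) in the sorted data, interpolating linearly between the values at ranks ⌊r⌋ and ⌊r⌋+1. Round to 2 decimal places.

89.80

Sorted: 73, 115, 118, 121, 122, 140, 223, 246, 259.
n = 9.
r = 1 + (5/100)·(9 − 1) = 1 + 0.4 = 1.4.
Rank 1 is 73 and rank 2 is 115.
Interpolate: 73 + 0.4·(115 − 73) = 73 + 0.4·42 = 89.8.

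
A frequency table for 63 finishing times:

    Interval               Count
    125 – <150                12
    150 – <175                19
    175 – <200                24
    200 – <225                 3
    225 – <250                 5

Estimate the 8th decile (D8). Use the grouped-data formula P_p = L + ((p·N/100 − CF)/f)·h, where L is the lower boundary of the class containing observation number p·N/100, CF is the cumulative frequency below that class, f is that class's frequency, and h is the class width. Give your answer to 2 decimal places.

195.21

N = 63; target position k = 80/100 · 63 = 50.4.
Cumulative frequencies: 12, 31, 55, 58, 63.
Observation 50.4 falls in the class 175 – <200.
L = 175, CF = 31, f = 24, h = 25.
P80 = 175 + ((50.4 − 31)/24)·25 = 175 + 20.2083 = 195.208.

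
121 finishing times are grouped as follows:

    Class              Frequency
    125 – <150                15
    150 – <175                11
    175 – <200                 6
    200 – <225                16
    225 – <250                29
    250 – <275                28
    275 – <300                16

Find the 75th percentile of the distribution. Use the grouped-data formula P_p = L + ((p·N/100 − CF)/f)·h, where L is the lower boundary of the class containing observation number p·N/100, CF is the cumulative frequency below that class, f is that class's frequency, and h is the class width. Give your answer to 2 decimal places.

262.28

N = 121; target position k = 75/100 · 121 = 90.75.
Cumulative frequencies: 15, 26, 32, 48, 77, 105, 121.
Observation 90.75 falls in the class 250 – <275.
L = 250, CF = 77, f = 28, h = 25.
P75 = 250 + ((90.75 − 77)/28)·25 = 250 + 12.2768 = 262.277.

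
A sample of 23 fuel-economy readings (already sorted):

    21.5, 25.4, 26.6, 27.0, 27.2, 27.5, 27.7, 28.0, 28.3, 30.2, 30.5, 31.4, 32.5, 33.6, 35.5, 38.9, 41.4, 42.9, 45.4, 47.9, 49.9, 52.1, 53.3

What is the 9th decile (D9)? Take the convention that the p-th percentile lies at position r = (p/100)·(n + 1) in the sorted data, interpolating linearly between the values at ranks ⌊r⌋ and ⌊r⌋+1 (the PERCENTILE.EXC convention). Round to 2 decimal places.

n = 23.
r = (90/100)·(23 + 1) = 21.6.
Rank 21 is 49.9 and rank 22 is 52.1.
Interpolate: 49.9 + 0.6·(52.1 − 49.9) = 49.9 + 0.6·2.2 = 51.22.

51.22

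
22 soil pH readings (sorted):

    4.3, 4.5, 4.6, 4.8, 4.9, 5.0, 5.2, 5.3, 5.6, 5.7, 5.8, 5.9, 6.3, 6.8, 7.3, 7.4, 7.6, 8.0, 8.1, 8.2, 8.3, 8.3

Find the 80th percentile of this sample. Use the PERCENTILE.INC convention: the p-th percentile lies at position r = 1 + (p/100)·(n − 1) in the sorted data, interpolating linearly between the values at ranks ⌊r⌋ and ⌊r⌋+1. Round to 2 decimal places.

7.92

n = 22.
r = 1 + (80/100)·(22 − 1) = 1 + 16.8 = 17.8.
Rank 17 is 7.6 and rank 18 is 8.0.
Interpolate: 7.6 + 0.8·(8.0 − 7.6) = 7.6 + 0.8·0.4 = 7.92.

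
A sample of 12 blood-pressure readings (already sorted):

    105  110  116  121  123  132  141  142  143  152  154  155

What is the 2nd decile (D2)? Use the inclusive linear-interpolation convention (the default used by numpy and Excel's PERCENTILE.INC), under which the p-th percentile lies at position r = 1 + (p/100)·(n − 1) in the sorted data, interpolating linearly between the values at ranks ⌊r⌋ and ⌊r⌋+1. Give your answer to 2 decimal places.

n = 12.
r = 1 + (20/100)·(12 − 1) = 1 + 2.2 = 3.2.
Rank 3 is 116 and rank 4 is 121.
Interpolate: 116 + 0.2·(121 − 116) = 116 + 0.2·5 = 117.

117.00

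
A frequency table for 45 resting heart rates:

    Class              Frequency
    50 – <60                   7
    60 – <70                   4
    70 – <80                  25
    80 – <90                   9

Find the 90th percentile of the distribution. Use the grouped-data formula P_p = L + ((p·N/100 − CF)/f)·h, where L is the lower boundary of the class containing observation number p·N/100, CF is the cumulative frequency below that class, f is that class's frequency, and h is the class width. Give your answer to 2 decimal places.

N = 45; target position k = 90/100 · 45 = 40.5.
Cumulative frequencies: 7, 11, 36, 45.
Observation 40.5 falls in the class 80 – <90.
L = 80, CF = 36, f = 9, h = 10.
P90 = 80 + ((40.5 − 36)/9)·10 = 80 + 5 = 85.

85.00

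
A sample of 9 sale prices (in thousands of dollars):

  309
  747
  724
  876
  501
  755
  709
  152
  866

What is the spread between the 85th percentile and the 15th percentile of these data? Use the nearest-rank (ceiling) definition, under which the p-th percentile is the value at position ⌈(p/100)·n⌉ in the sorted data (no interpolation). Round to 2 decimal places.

Sorted: 152, 309, 501, 709, 724, 747, 755, 866, 876.
n = 9.
P15: rank ⌈15/100·9⌉ = 2 → 309.
P85: rank ⌈85/100·9⌉ = 8 → 866.
Difference: 866 − 309 = 557.

557.00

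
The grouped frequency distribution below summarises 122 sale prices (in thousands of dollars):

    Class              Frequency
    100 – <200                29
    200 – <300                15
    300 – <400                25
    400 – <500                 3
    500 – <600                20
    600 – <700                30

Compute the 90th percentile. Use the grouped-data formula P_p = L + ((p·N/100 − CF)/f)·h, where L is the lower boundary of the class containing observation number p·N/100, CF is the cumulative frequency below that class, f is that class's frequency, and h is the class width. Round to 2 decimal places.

N = 122; target position k = 90/100 · 122 = 109.8.
Cumulative frequencies: 29, 44, 69, 72, 92, 122.
Observation 109.8 falls in the class 600 – <700.
L = 600, CF = 92, f = 30, h = 100.
P90 = 600 + ((109.8 − 92)/30)·100 = 600 + 59.3333 = 659.333.

659.33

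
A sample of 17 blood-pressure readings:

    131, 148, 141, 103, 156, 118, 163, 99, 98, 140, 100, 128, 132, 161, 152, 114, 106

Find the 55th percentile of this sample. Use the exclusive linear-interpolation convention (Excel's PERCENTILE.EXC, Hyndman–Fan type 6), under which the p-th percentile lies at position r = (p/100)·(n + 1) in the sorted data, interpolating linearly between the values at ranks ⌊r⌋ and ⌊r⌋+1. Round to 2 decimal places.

Sorted: 98, 99, 100, 103, 106, 114, 118, 128, 131, 132, 140, 141, 148, 152, 156, 161, 163.
n = 17.
r = (55/100)·(17 + 1) = 9.9.
Rank 9 is 131 and rank 10 is 132.
Interpolate: 131 + 0.9·(132 − 131) = 131 + 0.9·1 = 131.9.

131.90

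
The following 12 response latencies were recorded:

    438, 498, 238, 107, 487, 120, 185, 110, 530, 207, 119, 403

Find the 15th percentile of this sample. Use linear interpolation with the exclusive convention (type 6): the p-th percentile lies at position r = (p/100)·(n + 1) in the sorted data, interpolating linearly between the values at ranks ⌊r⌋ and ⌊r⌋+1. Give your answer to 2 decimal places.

Sorted: 107, 110, 119, 120, 185, 207, 238, 403, 438, 487, 498, 530.
n = 12.
r = (15/100)·(12 + 1) = 1.95.
Rank 1 is 107 and rank 2 is 110.
Interpolate: 107 + 0.95·(110 − 107) = 107 + 0.95·3 = 109.85.

109.85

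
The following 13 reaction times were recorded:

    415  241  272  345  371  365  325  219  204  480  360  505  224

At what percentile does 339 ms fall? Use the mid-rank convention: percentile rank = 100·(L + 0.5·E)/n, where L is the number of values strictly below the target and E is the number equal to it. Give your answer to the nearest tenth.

Sorted: 204, 219, 224, 241, 272, 325, 345, 360, 365, 371, 415, 480, 505.
Count below 339: L = 6; count equal: E = 0; n = 13.
Percentile rank = 100·(6 + 0.5·0)/13 = 100·6/13 = 46.15.

46.2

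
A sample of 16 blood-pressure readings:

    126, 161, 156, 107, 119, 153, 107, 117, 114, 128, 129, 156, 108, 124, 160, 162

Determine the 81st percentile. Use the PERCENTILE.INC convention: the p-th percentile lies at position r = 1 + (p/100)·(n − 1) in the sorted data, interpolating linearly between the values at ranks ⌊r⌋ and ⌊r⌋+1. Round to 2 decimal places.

Sorted: 107, 107, 108, 114, 117, 119, 124, 126, 128, 129, 153, 156, 156, 160, 161, 162.
n = 16.
r = 1 + (81/100)·(16 − 1) = 1 + 12.15 = 13.15.
Rank 13 is 156 and rank 14 is 160.
Interpolate: 156 + 0.15·(160 − 156) = 156 + 0.15·4 = 156.6.

156.60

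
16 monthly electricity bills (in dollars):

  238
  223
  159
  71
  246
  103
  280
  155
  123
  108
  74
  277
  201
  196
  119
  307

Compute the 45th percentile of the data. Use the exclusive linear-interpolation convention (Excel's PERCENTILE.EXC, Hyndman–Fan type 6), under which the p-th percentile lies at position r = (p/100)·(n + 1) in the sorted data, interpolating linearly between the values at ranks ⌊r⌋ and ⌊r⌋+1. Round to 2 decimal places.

157.60

Sorted: 71, 74, 103, 108, 119, 123, 155, 159, 196, 201, 223, 238, 246, 277, 280, 307.
n = 16.
r = (45/100)·(16 + 1) = 7.65.
Rank 7 is 155 and rank 8 is 159.
Interpolate: 155 + 0.65·(159 − 155) = 155 + 0.65·4 = 157.6.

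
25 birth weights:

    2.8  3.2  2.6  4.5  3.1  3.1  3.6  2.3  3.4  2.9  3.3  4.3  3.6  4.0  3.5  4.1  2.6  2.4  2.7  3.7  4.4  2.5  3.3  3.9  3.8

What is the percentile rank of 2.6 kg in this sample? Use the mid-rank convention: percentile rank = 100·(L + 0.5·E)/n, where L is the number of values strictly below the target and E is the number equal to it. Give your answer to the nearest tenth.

Sorted: 2.3, 2.4, 2.5, 2.6, 2.6, 2.7, 2.8, 2.9, 3.1, 3.1, 3.2, 3.3, 3.3, 3.4, 3.5, 3.6, 3.6, 3.7, 3.8, 3.9, 4.0, 4.1, 4.3, 4.4, 4.5.
Count below 2.6: L = 3; count equal: E = 2; n = 25.
Percentile rank = 100·(3 + 0.5·2)/25 = 100·4/25 = 16.

16.0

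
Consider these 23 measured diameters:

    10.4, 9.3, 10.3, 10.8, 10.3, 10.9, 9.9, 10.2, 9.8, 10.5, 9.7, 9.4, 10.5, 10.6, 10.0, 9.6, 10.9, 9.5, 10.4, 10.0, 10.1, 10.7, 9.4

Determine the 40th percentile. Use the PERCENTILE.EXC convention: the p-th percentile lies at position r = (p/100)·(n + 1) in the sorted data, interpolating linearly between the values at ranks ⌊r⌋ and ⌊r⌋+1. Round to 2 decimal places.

Sorted: 9.3, 9.4, 9.4, 9.5, 9.6, 9.7, 9.8, 9.9, 10.0, 10.0, 10.1, 10.2, 10.3, 10.3, 10.4, 10.4, 10.5, 10.5, 10.6, 10.7, 10.8, 10.9, 10.9.
n = 23.
r = (40/100)·(23 + 1) = 9.6.
Rank 9 is 10.0 and rank 10 is 10.0.
Interpolate: 10.0 + 0.6·(10.0 − 10.0) = 10.0 + 0.6·0 = 10.

10.00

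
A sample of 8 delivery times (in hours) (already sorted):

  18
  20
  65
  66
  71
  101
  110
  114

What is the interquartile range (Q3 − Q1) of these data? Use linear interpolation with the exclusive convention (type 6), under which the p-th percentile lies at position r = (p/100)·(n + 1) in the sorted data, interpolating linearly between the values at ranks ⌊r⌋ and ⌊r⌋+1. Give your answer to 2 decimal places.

n = 8.
P25: r = 2.25; ranks 2–3 are 20, 65; interpolating gives 31.25.
P75: r = 6.75; ranks 6–7 are 101, 110; interpolating gives 107.75.
Difference: 107.75 − 31.25 = 76.5.

76.50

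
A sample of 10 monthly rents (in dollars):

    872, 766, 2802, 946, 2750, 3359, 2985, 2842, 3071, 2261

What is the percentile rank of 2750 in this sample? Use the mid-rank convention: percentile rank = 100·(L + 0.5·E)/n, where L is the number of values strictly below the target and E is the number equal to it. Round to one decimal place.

Sorted: 766, 872, 946, 2261, 2750, 2802, 2842, 2985, 3071, 3359.
Count below 2750: L = 4; count equal: E = 1; n = 10.
Percentile rank = 100·(4 + 0.5·1)/10 = 100·4.5/10 = 45.

45.0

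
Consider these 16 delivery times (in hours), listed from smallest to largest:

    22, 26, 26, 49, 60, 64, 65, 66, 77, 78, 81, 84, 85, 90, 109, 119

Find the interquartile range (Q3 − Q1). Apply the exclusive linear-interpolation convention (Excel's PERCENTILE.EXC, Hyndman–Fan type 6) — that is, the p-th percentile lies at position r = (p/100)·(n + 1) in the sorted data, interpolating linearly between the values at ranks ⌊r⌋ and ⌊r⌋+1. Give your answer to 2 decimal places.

n = 16.
P25: r = 4.25; ranks 4–5 are 49, 60; interpolating gives 51.75.
P75: r = 12.75; ranks 12–13 are 84, 85; interpolating gives 84.75.
Difference: 84.75 − 51.75 = 33.

33.00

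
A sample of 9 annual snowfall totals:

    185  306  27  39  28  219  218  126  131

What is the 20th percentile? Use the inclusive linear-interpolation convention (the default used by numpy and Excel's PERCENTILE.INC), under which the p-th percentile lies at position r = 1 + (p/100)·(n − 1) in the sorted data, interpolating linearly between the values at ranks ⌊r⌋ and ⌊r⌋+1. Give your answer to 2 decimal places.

Sorted: 27, 28, 39, 126, 131, 185, 218, 219, 306.
n = 9.
r = 1 + (20/100)·(9 − 1) = 1 + 1.6 = 2.6.
Rank 2 is 28 and rank 3 is 39.
Interpolate: 28 + 0.6·(39 − 28) = 28 + 0.6·11 = 34.6.

34.60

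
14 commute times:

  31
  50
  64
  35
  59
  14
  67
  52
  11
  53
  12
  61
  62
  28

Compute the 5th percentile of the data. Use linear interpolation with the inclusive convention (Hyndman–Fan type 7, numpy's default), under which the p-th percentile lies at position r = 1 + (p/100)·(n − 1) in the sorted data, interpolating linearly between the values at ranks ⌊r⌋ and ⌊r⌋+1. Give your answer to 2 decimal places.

11.65

Sorted: 11, 12, 14, 28, 31, 35, 50, 52, 53, 59, 61, 62, 64, 67.
n = 14.
r = 1 + (5/100)·(14 − 1) = 1 + 0.65 = 1.65.
Rank 1 is 11 and rank 2 is 12.
Interpolate: 11 + 0.65·(12 − 11) = 11 + 0.65·1 = 11.65.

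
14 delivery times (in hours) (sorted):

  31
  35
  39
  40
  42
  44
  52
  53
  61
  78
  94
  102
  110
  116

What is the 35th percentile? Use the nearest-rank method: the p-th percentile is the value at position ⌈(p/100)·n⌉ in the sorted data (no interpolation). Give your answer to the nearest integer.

42

n = 14.
Position = ⌈35/100 · 14⌉ = ⌈4.9⌉ = 5.
The value at rank 5 is 42.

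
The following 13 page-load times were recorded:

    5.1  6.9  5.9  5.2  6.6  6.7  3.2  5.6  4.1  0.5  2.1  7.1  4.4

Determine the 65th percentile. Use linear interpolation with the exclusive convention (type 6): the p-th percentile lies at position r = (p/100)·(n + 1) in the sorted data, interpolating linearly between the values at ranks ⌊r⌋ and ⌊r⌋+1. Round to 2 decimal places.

Sorted: 0.5, 2.1, 3.2, 4.1, 4.4, 5.1, 5.2, 5.6, 5.9, 6.6, 6.7, 6.9, 7.1.
n = 13.
r = (65/100)·(13 + 1) = 9.1.
Rank 9 is 5.9 and rank 10 is 6.6.
Interpolate: 5.9 + 0.1·(6.6 − 5.9) = 5.9 + 0.1·0.7 = 5.97.

5.97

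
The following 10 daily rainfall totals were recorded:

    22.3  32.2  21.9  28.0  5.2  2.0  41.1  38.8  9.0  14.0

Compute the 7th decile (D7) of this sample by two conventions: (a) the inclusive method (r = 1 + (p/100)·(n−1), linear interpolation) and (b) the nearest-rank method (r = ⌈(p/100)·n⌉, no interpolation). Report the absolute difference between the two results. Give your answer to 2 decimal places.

1.26

Sorted: 2.0, 5.2, 9.0, 14.0, 21.9, 22.3, 28.0, 32.2, 38.8, 41.1.
n = 10.
(a) r = 7.3; between ranks 7 (28.0) and 8 (32.2): 29.26.
(b) the nearest-rank method: rank 7 → 28.
|29.26 − 28| = 1.26.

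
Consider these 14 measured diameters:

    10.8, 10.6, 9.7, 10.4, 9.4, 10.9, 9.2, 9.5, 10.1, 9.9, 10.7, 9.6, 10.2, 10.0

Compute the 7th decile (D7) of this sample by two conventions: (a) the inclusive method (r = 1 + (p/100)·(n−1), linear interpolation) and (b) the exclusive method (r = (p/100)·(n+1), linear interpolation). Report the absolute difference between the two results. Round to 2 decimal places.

0.08

Sorted: 9.2, 9.4, 9.5, 9.6, 9.7, 9.9, 10.0, 10.1, 10.2, 10.4, 10.6, 10.7, 10.8, 10.9.
n = 14.
(a) r = 10.1; between ranks 10 (10.4) and 11 (10.6): 10.42.
(b) r = 10.5; between ranks 10 (10.4) and 11 (10.6): 10.5.
|10.42 − 10.5| = 0.08.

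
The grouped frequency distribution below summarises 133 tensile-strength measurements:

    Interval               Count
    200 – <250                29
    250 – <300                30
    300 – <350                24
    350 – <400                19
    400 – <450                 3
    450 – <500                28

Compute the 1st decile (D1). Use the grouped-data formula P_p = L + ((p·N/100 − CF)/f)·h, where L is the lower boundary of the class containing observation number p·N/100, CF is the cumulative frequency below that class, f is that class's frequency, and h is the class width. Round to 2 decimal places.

222.93

N = 133; target position k = 10/100 · 133 = 13.3.
Cumulative frequencies: 29, 59, 83, 102, 105, 133.
Observation 13.3 falls in the class 200 – <250.
L = 200, CF = 0, f = 29, h = 50.
P10 = 200 + ((13.3 − 0)/29)·50 = 200 + 22.931 = 222.931.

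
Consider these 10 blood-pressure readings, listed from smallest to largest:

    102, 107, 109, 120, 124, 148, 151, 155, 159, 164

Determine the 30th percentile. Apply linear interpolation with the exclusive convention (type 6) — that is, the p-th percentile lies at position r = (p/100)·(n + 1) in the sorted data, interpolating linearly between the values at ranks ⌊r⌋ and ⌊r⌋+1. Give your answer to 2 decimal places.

n = 10.
r = (30/100)·(10 + 1) = 3.3.
Rank 3 is 109 and rank 4 is 120.
Interpolate: 109 + 0.3·(120 − 109) = 109 + 0.3·11 = 112.3.

112.30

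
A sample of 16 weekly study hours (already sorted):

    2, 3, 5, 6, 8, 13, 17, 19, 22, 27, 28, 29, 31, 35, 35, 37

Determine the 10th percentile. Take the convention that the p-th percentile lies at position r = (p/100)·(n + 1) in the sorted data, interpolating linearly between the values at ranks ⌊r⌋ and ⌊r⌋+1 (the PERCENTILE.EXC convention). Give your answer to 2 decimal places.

2.70

n = 16.
r = (10/100)·(16 + 1) = 1.7.
Rank 1 is 2 and rank 2 is 3.
Interpolate: 2 + 0.7·(3 − 2) = 2 + 0.7·1 = 2.7.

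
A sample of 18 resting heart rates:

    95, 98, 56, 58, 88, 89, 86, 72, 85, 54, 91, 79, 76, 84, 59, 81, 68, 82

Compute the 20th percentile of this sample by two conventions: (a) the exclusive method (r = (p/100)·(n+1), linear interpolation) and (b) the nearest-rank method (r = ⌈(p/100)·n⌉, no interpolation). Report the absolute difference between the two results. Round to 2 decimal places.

Sorted: 54, 56, 58, 59, 68, 72, 76, 79, 81, 82, 84, 85, 86, 88, 89, 91, 95, 98.
n = 18.
(a) r = 3.8; between ranks 3 (58) and 4 (59): 58.8.
(b) the nearest-rank method: rank 4 → 59.
|58.8 − 59| = 0.2.

0.20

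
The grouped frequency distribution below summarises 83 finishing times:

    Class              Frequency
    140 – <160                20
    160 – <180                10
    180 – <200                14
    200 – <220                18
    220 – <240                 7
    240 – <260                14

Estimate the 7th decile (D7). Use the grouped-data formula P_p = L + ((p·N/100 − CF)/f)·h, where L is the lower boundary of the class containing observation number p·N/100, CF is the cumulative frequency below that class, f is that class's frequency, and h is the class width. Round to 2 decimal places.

N = 83; target position k = 70/100 · 83 = 58.1.
Cumulative frequencies: 20, 30, 44, 62, 69, 83.
Observation 58.1 falls in the class 200 – <220.
L = 200, CF = 44, f = 18, h = 20.
P70 = 200 + ((58.1 − 44)/18)·20 = 200 + 15.6667 = 215.667.

215.67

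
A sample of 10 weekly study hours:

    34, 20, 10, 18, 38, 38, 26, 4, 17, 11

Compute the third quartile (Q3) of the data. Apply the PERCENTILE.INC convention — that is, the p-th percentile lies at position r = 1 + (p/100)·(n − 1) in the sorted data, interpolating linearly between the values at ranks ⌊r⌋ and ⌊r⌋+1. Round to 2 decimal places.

32.00

Sorted: 4, 10, 11, 17, 18, 20, 26, 34, 38, 38.
n = 10.
r = 1 + (75/100)·(10 − 1) = 1 + 6.75 = 7.75.
Rank 7 is 26 and rank 8 is 34.
Interpolate: 26 + 0.75·(34 − 26) = 26 + 0.75·8 = 32.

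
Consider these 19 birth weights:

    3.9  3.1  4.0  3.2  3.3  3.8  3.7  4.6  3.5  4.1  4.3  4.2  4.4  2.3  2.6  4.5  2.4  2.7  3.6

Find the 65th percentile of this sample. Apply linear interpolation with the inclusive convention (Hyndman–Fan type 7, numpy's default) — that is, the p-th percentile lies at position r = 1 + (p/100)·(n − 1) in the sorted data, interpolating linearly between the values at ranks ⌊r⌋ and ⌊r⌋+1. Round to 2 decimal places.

3.97

Sorted: 2.3, 2.4, 2.6, 2.7, 3.1, 3.2, 3.3, 3.5, 3.6, 3.7, 3.8, 3.9, 4.0, 4.1, 4.2, 4.3, 4.4, 4.5, 4.6.
n = 19.
r = 1 + (65/100)·(19 − 1) = 1 + 11.7 = 12.7.
Rank 12 is 3.9 and rank 13 is 4.0.
Interpolate: 3.9 + 0.7·(4.0 − 3.9) = 3.9 + 0.7·0.1 = 3.97.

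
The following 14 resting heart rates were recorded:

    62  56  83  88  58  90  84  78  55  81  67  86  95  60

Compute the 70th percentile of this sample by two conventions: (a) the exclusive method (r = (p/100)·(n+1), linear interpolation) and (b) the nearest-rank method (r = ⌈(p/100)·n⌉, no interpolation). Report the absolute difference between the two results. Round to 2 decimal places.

Sorted: 55, 56, 58, 60, 62, 67, 78, 81, 83, 84, 86, 88, 90, 95.
n = 14.
(a) r = 10.5; between ranks 10 (84) and 11 (86): 85.
(b) the nearest-rank method: rank 10 → 84.
|85 − 84| = 1.

1.00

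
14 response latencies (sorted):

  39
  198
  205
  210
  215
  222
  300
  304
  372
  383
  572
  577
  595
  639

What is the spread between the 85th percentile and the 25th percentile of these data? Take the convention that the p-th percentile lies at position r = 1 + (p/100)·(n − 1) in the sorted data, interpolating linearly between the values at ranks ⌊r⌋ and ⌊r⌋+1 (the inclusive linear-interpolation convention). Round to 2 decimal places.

366.65

n = 14.
P25: r = 4.25; ranks 4–5 are 210, 215; interpolating gives 211.25.
P85: r = 12.05; ranks 12–13 are 577, 595; interpolating gives 577.9.
Difference: 577.9 − 211.25 = 366.65.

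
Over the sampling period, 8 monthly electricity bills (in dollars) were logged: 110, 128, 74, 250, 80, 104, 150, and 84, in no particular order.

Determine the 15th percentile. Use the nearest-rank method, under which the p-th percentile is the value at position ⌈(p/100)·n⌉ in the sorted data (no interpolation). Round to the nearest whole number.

Sorted: 74, 80, 84, 104, 110, 128, 150, 250.
n = 8.
Position = ⌈15/100 · 8⌉ = ⌈1.2⌉ = 2.
The value at rank 2 is 80.

80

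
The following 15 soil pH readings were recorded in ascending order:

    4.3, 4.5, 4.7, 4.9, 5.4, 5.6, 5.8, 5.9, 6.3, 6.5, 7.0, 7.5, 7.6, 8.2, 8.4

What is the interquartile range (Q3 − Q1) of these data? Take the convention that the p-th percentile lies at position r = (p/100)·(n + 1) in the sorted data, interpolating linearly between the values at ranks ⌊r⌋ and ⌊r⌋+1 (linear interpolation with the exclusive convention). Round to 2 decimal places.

n = 15.
P25: r = 4 (integer) → 4.9.
P75: r = 12 (integer) → 7.5.
Difference: 7.5 − 4.9 = 2.6.

2.60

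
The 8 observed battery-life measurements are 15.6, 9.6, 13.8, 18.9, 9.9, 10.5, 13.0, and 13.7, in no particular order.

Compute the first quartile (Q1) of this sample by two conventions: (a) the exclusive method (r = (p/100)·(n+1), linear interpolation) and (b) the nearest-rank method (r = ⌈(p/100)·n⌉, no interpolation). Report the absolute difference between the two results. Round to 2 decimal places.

0.15

Sorted: 9.6, 9.9, 10.5, 13.0, 13.7, 13.8, 15.6, 18.9.
n = 8.
(a) r = 2.25; between ranks 2 (9.9) and 3 (10.5): 10.05.
(b) the nearest-rank method: rank 2 → 9.9.
|10.05 − 9.9| = 0.15.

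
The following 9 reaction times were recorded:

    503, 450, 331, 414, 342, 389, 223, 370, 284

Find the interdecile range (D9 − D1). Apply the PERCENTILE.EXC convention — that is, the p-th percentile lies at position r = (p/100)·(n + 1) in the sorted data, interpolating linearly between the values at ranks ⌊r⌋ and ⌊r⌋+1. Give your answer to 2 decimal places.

280.00

Sorted: 223, 284, 331, 342, 370, 389, 414, 450, 503.
n = 9.
P10: r = 1 (integer) → 223.
P90: r = 9 (integer) → 503.
Difference: 503 − 223 = 280.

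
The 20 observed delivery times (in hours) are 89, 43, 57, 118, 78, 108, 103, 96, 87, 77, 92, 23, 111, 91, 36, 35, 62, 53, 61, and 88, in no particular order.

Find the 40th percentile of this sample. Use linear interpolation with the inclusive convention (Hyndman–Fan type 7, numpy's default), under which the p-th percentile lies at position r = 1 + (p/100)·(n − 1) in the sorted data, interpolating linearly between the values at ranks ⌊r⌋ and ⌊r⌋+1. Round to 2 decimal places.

71.00

Sorted: 23, 35, 36, 43, 53, 57, 61, 62, 77, 78, 87, 88, 89, 91, 92, 96, 103, 108, 111, 118.
n = 20.
r = 1 + (40/100)·(20 − 1) = 1 + 7.6 = 8.6.
Rank 8 is 62 and rank 9 is 77.
Interpolate: 62 + 0.6·(77 − 62) = 62 + 0.6·15 = 71.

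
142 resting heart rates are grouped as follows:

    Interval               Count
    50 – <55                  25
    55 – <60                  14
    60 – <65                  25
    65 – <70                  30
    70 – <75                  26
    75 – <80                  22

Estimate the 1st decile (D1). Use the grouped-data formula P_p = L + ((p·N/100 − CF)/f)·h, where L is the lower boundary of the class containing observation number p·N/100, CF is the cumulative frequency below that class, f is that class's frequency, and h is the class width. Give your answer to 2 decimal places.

52.84

N = 142; target position k = 10/100 · 142 = 14.2.
Cumulative frequencies: 25, 39, 64, 94, 120, 142.
Observation 14.2 falls in the class 50 – <55.
L = 50, CF = 0, f = 25, h = 5.
P10 = 50 + ((14.2 − 0)/25)·5 = 50 + 2.84 = 52.84.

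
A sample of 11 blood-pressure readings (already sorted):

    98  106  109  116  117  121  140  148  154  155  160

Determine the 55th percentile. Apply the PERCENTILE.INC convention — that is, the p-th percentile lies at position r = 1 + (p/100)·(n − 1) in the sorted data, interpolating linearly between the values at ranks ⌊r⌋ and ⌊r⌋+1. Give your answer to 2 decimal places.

n = 11.
r = 1 + (55/100)·(11 − 1) = 1 + 5.5 = 6.5.
Rank 6 is 121 and rank 7 is 140.
Interpolate: 121 + 0.5·(140 − 121) = 121 + 0.5·19 = 130.5.

130.50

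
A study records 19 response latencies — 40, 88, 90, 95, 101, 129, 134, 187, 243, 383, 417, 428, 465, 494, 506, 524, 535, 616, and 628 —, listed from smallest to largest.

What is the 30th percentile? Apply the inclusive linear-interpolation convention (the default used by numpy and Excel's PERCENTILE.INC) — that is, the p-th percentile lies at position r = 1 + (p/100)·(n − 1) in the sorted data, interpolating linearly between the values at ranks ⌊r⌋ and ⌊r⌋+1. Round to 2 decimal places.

131.00

n = 19.
r = 1 + (30/100)·(19 − 1) = 1 + 5.4 = 6.4.
Rank 6 is 129 and rank 7 is 134.
Interpolate: 129 + 0.4·(134 − 129) = 129 + 0.4·5 = 131.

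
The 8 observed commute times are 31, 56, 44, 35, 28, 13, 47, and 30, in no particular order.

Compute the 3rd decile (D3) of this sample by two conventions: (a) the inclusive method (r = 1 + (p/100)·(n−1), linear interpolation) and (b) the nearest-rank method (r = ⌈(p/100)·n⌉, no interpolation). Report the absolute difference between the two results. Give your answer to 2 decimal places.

Sorted: 13, 28, 30, 31, 35, 44, 47, 56.
n = 8.
(a) r = 3.1; between ranks 3 (30) and 4 (31): 30.1.
(b) the nearest-rank method: rank 3 → 30.
|30.1 − 30| = 0.1.

0.10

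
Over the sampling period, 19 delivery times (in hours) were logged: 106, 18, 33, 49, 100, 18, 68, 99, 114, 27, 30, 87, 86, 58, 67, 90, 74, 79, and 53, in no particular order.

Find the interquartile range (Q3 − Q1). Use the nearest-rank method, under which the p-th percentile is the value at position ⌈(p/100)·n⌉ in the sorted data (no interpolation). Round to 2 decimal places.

Sorted: 18, 18, 27, 30, 33, 49, 53, 58, 67, 68, 74, 79, 86, 87, 90, 99, 100, 106, 114.
n = 19.
P25: rank ⌈25/100·19⌉ = 5 → 33.
P75: rank ⌈75/100·19⌉ = 15 → 90.
Difference: 90 − 33 = 57.

57.00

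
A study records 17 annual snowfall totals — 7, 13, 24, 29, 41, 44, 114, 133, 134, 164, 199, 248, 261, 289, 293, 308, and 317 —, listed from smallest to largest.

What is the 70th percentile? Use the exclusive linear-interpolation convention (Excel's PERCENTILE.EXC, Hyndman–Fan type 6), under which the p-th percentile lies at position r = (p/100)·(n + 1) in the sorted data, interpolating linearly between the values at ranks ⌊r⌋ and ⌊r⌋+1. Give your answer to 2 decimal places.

n = 17.
r = (70/100)·(17 + 1) = 12.6.
Rank 12 is 248 and rank 13 is 261.
Interpolate: 248 + 0.6·(261 − 248) = 248 + 0.6·13 = 255.8.

255.80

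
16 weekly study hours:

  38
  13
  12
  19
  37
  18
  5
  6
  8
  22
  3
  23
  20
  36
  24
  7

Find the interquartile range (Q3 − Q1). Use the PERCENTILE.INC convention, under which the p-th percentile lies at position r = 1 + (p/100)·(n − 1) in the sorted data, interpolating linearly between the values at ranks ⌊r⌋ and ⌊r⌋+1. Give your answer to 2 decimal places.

15.50

Sorted: 3, 5, 6, 7, 8, 12, 13, 18, 19, 20, 22, 23, 24, 36, 37, 38.
n = 16.
P25: r = 4.75; ranks 4–5 are 7, 8; interpolating gives 7.75.
P75: r = 12.25; ranks 12–13 are 23, 24; interpolating gives 23.25.
Difference: 23.25 − 7.75 = 15.5.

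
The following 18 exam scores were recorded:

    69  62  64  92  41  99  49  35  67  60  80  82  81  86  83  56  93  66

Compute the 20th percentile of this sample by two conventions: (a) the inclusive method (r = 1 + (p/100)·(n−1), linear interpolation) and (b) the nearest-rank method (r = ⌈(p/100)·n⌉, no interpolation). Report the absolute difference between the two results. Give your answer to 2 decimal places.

Sorted: 35, 41, 49, 56, 60, 62, 64, 66, 67, 69, 80, 81, 82, 83, 86, 92, 93, 99.
n = 18.
(a) r = 4.4; between ranks 4 (56) and 5 (60): 57.6.
(b) the nearest-rank method: rank 4 → 56.
|57.6 − 56| = 1.6.

1.60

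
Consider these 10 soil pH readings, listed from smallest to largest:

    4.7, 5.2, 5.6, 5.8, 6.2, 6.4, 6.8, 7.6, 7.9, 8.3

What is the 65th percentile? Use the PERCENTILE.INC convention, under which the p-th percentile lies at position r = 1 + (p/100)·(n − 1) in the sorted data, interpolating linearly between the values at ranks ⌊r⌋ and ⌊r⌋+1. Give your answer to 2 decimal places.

n = 10.
r = 1 + (65/100)·(10 − 1) = 1 + 5.85 = 6.85.
Rank 6 is 6.4 and rank 7 is 6.8.
Interpolate: 6.4 + 0.85·(6.8 − 6.4) = 6.4 + 0.85·0.4 = 6.74.

6.74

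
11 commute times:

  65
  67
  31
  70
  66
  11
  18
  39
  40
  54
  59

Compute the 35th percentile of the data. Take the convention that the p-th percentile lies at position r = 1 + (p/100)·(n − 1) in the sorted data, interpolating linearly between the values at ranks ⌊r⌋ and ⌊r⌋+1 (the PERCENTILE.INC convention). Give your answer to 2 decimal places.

Sorted: 11, 18, 31, 39, 40, 54, 59, 65, 66, 67, 70.
n = 11.
r = 1 + (35/100)·(11 − 1) = 1 + 3.5 = 4.5.
Rank 4 is 39 and rank 5 is 40.
Interpolate: 39 + 0.5·(40 − 39) = 39 + 0.5·1 = 39.5.

39.50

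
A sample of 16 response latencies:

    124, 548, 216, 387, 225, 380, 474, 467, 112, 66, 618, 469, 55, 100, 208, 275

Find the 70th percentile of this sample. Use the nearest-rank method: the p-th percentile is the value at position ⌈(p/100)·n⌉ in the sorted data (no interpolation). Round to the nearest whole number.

467

Sorted: 55, 66, 100, 112, 124, 208, 216, 225, 275, 380, 387, 467, 469, 474, 548, 618.
n = 16.
Position = ⌈70/100 · 16⌉ = ⌈11.2⌉ = 12.
The value at rank 12 is 467.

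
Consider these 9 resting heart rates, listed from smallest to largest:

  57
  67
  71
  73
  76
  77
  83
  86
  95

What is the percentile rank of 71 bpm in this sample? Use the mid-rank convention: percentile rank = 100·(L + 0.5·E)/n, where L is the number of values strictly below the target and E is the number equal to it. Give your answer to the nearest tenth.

27.8

Count below 71: L = 2; count equal: E = 1; n = 9.
Percentile rank = 100·(2 + 0.5·1)/9 = 100·2.5/9 = 27.78.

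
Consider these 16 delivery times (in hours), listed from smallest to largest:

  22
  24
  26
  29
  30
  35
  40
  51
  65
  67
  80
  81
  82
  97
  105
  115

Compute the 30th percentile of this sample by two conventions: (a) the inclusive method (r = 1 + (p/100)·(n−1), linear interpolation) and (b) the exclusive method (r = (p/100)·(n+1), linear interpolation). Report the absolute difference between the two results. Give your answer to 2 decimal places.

2.00

n = 16.
(a) r = 5.5; between ranks 5 (30) and 6 (35): 32.5.
(b) r = 5.1; between ranks 5 (30) and 6 (35): 30.5.
|32.5 − 30.5| = 2.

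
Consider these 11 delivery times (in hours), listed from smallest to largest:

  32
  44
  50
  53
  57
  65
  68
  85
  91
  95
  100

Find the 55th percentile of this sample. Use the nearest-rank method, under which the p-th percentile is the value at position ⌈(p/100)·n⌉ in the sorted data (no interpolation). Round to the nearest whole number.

68

n = 11.
Position = ⌈55/100 · 11⌉ = ⌈6.05⌉ = 7.
The value at rank 7 is 68.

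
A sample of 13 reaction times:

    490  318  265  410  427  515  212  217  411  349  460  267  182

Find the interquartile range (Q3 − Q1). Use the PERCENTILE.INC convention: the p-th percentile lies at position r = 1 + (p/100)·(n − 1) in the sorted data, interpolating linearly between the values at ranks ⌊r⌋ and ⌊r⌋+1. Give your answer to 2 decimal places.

Sorted: 182, 212, 217, 265, 267, 318, 349, 410, 411, 427, 460, 490, 515.
n = 13.
P25: r = 4 (integer) → 265.
P75: r = 10 (integer) → 427.
Difference: 427 − 265 = 162.

162.00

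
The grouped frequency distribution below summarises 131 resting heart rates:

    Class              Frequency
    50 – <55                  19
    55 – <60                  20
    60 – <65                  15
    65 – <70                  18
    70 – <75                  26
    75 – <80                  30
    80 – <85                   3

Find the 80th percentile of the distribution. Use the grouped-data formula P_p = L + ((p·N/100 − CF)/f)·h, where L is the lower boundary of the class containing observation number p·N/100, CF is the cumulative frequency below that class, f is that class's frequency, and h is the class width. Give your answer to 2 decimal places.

76.13

N = 131; target position k = 80/100 · 131 = 104.8.
Cumulative frequencies: 19, 39, 54, 72, 98, 128, 131.
Observation 104.8 falls in the class 75 – <80.
L = 75, CF = 98, f = 30, h = 5.
P80 = 75 + ((104.8 − 98)/30)·5 = 75 + 1.13333 = 76.1333.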